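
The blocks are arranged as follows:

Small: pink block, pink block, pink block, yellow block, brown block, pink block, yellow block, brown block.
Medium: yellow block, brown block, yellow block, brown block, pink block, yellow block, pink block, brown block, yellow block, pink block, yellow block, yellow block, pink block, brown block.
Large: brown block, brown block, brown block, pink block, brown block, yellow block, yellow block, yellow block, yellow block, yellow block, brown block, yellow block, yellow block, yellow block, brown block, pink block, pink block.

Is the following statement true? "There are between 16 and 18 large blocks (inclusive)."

True

large blocks: 17.
The claim requires 16 ≤ 17 ≤ 18, which holds.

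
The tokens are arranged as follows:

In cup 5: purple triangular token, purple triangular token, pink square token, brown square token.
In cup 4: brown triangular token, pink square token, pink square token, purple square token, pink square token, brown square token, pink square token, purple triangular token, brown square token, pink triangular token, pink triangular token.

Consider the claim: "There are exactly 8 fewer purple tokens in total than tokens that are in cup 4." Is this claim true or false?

False

purple tokens: 4.
tokens in cup 4: 11.
The claim requires 11 − 4 (= 7) to equal 8, which does not hold.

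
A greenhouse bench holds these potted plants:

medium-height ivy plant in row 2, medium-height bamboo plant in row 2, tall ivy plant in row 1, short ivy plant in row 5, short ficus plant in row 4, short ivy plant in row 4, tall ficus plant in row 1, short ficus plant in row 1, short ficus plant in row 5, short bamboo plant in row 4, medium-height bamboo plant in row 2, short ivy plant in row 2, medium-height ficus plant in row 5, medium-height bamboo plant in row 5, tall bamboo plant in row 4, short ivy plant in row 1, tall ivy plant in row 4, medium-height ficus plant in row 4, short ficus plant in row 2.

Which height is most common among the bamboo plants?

medium-height

Counts by height (restricted to bamboo plants): medium-height 3, tall 1, short 1.
The maximum is 3, held uniquely by medium-height.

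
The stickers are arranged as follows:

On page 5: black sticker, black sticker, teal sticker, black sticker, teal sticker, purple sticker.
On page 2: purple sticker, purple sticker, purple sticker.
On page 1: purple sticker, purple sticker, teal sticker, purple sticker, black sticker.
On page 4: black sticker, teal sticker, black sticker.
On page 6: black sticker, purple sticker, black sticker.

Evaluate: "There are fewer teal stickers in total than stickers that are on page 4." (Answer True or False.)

teal stickers: 4.
stickers on page 4: 3.
The claim requires 4 < 3, which does not hold.

False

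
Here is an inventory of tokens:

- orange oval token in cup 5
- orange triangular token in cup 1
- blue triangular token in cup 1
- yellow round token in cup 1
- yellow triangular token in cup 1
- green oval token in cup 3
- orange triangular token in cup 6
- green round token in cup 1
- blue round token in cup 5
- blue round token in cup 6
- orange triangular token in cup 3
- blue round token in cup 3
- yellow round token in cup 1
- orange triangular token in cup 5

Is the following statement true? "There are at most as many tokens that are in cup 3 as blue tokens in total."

tokens in cup 3: 3.
blue tokens: 4.
The claim requires 3 ≤ 4, which holds.

True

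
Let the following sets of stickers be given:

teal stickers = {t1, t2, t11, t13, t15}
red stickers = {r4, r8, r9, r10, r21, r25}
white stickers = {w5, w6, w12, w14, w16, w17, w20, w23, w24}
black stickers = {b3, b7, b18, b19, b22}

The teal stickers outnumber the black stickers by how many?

0

teal stickers: 5.
black stickers: 5.
5 − 5 = 0.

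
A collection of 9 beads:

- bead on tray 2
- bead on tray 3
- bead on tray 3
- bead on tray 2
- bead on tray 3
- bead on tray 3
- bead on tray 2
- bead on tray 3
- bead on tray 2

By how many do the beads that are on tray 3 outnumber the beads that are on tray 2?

1

beads on tray 3: 5.
beads on tray 2: 4.
5 − 4 = 1.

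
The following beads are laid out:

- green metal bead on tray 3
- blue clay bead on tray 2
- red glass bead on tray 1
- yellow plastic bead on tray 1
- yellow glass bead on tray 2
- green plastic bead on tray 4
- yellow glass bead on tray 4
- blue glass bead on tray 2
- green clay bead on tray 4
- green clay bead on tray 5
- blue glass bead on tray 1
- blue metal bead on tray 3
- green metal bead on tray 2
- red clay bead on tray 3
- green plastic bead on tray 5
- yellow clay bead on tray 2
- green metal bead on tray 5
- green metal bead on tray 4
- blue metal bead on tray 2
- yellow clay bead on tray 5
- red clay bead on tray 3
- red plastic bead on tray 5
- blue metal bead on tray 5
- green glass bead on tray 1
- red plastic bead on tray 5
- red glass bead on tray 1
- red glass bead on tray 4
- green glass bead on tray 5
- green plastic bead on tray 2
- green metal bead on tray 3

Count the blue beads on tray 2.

3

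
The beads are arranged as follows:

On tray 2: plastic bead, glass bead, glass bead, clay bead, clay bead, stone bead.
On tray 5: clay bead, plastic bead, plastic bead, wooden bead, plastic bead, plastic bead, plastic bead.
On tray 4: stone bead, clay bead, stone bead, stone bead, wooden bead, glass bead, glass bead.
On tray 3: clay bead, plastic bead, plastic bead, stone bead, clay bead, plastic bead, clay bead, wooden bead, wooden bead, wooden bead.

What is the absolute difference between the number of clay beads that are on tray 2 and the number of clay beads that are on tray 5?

1

clay beads on tray 2: 2. clay beads on tray 5: 1.
|2 − 1| = 2 − 1 = 1.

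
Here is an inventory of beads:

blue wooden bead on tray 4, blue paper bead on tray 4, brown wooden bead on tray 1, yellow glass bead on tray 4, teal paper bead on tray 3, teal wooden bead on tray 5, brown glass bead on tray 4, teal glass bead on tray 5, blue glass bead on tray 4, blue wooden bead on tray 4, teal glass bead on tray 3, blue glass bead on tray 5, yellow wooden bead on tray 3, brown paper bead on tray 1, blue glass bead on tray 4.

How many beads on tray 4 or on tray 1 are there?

on tray 1: 2; on tray 4: 7; together 2 + 7 = 9.

9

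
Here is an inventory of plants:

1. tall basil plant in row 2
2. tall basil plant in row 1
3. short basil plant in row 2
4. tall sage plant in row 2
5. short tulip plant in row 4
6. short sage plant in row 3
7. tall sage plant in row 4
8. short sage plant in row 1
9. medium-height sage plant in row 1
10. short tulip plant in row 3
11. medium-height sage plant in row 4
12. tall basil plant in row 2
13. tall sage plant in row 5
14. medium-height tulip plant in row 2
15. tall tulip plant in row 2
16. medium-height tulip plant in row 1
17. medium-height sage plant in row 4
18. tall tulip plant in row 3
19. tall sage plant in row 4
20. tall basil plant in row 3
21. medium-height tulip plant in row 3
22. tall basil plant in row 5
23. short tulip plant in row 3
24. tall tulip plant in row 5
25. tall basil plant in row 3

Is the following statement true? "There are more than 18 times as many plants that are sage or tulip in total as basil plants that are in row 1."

There are 18 plants that are sage or tulip.
There is 1 basil plant in row 1.
The claim requires 18 > 18 × 1 = 18, which does not hold.

False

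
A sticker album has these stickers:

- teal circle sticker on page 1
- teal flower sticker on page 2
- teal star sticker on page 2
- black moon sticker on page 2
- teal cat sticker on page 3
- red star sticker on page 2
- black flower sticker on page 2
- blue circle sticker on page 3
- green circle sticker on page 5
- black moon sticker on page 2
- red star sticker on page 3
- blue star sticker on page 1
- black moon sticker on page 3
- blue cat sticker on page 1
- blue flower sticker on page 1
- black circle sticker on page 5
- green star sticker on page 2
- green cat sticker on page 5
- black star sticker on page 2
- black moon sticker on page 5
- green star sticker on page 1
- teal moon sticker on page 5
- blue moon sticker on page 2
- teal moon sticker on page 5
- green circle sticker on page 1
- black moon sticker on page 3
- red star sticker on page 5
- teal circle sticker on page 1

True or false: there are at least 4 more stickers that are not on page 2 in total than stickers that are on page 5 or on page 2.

False

There are 19 stickers that are not on page 2.
There are 16 stickers on page 5 or on page 2.
The claim requires 19 − 16 = 3 ≥ 4, which does not hold.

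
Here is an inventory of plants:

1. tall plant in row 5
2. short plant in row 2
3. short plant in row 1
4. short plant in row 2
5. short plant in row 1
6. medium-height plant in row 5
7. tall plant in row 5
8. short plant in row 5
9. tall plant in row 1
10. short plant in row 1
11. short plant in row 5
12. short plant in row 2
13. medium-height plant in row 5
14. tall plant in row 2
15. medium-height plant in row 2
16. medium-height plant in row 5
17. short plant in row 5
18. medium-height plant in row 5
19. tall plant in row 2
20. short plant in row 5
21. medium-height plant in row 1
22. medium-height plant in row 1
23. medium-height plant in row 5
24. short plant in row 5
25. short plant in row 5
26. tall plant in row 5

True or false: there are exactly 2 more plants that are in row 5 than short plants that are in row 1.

False

plants in row 5: 14.
short plants in row 1: 3.
The claim requires 14 − 3 (= 11) to equal 2, which does not hold.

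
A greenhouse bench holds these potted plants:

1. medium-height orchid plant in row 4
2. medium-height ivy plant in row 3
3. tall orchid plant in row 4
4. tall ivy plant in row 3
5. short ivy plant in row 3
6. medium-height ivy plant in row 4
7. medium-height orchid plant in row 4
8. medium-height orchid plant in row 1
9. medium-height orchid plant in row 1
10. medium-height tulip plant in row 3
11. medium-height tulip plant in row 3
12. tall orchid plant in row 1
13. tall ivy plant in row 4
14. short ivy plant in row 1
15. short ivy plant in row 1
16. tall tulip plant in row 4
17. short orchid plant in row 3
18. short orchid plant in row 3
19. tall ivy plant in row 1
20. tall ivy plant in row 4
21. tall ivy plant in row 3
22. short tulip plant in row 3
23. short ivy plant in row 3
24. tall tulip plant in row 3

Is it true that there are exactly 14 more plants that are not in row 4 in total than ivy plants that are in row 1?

|plants that are not in row 4| = 17.
|ivy plants in row 1| = 3.
The claim requires 17 − 3 (= 14) to equal 14, which holds.

True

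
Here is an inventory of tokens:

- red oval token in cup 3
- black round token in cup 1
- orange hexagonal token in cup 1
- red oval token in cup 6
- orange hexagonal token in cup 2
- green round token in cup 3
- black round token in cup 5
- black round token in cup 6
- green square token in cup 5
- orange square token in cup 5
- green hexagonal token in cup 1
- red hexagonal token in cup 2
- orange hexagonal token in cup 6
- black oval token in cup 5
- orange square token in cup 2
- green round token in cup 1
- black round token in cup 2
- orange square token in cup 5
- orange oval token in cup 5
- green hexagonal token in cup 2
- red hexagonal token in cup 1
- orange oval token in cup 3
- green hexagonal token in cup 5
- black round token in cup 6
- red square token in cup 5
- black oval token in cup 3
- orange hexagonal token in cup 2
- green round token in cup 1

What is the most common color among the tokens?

orange

Counts by color: orange 9, black 7, green 7, red 5.
The maximum is 9, held uniquely by orange.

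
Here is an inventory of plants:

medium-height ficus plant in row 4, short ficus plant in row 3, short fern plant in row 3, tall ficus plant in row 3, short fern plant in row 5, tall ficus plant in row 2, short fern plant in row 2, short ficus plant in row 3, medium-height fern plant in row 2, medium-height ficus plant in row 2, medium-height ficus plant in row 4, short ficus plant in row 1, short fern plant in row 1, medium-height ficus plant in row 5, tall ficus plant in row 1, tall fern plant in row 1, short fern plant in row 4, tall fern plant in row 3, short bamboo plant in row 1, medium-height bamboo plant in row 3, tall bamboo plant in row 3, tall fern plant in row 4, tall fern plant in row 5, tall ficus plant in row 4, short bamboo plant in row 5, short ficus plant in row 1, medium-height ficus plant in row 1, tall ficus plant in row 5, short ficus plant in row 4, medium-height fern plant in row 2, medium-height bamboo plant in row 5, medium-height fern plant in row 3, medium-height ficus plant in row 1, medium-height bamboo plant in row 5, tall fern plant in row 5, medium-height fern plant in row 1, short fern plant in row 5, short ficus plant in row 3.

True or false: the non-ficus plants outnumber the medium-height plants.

True

There are 21 non-ficus plants.
There are 13 medium-height plants.
The claim requires 21 > 13, which holds.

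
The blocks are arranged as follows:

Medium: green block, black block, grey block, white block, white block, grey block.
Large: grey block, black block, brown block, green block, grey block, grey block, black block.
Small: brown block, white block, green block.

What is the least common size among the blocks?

Counts by size: large 7, medium 6, small 3.
The minimum is 3, held uniquely by small.

small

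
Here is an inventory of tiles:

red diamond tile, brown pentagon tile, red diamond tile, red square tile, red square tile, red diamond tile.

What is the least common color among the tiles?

brown

Counts by color: red 5, brown 1.
The minimum is 1, held uniquely by brown.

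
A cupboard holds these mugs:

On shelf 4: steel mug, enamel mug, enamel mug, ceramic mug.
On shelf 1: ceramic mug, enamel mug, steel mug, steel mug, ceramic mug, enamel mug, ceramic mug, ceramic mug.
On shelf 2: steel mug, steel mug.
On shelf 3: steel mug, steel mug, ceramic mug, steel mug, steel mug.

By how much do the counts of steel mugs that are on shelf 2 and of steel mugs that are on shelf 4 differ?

1

steel mugs on shelf 2: 2. steel mugs on shelf 4: 1.
|2 − 1| = 2 − 1 = 1.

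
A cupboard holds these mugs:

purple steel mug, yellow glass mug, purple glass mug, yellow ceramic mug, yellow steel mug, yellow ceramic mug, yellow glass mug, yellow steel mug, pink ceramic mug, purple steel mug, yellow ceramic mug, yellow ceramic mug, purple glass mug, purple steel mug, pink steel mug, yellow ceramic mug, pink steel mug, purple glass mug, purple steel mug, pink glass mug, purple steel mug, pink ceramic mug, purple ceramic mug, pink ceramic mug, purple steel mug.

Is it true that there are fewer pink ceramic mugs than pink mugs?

|pink ceramic mugs| = 3.
|pink mugs| = 6.
The claim requires 3 < 6, which holds.

True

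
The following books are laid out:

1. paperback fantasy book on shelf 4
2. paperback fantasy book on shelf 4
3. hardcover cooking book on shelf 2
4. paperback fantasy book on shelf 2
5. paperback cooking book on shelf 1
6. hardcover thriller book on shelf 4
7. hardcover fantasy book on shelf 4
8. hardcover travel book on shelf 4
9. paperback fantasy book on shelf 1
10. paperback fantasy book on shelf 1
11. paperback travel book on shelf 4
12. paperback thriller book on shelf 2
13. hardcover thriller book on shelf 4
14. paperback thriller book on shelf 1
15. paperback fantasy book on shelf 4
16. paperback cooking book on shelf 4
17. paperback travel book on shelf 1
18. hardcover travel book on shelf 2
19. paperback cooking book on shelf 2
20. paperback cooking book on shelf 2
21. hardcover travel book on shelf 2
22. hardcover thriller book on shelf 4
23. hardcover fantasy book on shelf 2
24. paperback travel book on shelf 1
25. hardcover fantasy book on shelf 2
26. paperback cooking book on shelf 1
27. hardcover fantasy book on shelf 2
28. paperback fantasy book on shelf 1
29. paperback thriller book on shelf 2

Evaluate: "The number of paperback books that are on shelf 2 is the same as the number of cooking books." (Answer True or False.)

There are 5 paperback books on shelf 2.
There are 6 cooking books.
The claim requires 5 = 6, which does not hold.

False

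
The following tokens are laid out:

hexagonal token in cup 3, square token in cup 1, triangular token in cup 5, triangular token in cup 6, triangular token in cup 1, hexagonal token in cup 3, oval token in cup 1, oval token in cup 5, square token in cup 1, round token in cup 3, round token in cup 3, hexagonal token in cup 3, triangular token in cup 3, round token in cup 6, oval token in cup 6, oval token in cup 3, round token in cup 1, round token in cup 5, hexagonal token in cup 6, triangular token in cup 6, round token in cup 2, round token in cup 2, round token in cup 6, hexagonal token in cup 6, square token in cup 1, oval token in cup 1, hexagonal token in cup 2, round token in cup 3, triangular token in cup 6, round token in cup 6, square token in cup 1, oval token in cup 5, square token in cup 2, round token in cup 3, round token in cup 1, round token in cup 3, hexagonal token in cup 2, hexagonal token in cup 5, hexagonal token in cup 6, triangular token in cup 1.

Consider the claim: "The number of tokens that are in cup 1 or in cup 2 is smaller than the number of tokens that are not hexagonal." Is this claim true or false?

True

tokens in cup 1 or in cup 2: 15.
tokens that are not hexagonal: 31.
The claim requires 15 < 31, which holds.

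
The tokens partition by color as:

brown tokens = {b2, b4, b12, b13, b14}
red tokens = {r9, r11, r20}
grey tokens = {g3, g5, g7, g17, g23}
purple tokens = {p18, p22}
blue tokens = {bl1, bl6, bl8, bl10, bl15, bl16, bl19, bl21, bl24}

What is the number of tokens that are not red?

Total tokens: 24; with the excluded value: 3; remaining 24 − 3 = 21.

21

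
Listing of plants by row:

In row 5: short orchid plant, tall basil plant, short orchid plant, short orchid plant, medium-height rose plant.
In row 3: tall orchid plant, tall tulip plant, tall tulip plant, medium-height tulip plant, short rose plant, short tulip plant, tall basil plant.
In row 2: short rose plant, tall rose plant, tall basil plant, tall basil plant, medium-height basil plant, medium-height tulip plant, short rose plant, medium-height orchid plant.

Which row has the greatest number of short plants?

row 5

Counts by row (restricted to short plants): row 5→3, row 3→2, row 2→2.
The maximum is 3, held uniquely by row 5.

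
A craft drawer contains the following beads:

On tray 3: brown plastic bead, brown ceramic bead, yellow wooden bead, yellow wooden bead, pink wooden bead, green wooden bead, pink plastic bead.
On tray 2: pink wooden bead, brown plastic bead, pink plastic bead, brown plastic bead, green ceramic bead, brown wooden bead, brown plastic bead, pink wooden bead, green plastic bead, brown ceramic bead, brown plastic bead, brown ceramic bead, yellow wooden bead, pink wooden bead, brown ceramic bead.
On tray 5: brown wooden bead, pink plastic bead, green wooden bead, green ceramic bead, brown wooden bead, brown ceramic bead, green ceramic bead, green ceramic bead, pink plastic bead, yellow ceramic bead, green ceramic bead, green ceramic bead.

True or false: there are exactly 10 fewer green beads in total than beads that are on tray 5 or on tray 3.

green beads: 9.
beads on tray 5 or on tray 3: 19.
The claim requires 19 − 9 (= 10) to equal 10, which holds.

True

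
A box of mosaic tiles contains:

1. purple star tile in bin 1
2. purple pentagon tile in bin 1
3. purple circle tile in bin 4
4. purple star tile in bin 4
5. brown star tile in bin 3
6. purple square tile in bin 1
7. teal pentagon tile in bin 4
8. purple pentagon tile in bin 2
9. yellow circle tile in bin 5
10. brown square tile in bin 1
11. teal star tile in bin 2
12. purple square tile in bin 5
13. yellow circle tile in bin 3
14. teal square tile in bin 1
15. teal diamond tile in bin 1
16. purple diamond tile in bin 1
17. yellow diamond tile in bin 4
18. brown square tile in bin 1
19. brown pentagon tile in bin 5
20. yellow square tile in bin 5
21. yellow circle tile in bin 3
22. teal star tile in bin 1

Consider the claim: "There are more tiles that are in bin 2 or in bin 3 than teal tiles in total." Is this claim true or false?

tiles in bin 2 or in bin 3: 5.
teal tiles: 5.
The claim requires 5 > 5, which does not hold.

False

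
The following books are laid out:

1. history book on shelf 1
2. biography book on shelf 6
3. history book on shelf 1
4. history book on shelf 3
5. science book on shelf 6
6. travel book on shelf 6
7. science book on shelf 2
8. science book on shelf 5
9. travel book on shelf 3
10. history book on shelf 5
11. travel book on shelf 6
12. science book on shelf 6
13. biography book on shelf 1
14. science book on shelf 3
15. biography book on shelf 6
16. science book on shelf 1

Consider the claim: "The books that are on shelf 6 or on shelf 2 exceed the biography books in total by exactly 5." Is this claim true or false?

False

|books on shelf 6 or on shelf 2| = 7.
|biography books| = 3.
The claim requires 7 − 3 (= 4) to equal 5, which does not hold.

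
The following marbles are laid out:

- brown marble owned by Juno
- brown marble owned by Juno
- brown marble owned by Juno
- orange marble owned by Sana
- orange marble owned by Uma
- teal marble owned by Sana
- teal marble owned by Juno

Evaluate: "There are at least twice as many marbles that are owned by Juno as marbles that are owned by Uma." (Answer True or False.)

True

|marbles owned by Juno| = 4.
|marbles owned by Uma| = 1.
The claim requires 4 ≥ 2 × 1 = 2, which holds.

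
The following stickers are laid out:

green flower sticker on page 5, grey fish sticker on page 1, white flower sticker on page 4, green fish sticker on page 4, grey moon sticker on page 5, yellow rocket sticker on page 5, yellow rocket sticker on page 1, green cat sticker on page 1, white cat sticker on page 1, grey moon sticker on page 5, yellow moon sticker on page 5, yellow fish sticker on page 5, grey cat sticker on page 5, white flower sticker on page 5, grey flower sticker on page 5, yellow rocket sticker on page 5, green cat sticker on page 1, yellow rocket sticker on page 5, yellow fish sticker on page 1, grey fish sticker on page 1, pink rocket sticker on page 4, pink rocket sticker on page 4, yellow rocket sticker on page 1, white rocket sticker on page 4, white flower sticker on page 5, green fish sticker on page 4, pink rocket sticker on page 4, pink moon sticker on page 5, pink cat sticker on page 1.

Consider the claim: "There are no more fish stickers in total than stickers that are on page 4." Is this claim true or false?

|fish stickers| = 6.
|stickers on page 4| = 7.
The claim requires 6 ≤ 7, which holds.

True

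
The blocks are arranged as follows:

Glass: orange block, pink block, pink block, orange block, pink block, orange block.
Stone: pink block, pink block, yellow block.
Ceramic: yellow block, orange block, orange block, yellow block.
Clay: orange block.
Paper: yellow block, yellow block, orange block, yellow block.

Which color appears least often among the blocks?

pink

Counts by color: orange 7, yellow 6, pink 5.
The minimum is 5, held uniquely by pink.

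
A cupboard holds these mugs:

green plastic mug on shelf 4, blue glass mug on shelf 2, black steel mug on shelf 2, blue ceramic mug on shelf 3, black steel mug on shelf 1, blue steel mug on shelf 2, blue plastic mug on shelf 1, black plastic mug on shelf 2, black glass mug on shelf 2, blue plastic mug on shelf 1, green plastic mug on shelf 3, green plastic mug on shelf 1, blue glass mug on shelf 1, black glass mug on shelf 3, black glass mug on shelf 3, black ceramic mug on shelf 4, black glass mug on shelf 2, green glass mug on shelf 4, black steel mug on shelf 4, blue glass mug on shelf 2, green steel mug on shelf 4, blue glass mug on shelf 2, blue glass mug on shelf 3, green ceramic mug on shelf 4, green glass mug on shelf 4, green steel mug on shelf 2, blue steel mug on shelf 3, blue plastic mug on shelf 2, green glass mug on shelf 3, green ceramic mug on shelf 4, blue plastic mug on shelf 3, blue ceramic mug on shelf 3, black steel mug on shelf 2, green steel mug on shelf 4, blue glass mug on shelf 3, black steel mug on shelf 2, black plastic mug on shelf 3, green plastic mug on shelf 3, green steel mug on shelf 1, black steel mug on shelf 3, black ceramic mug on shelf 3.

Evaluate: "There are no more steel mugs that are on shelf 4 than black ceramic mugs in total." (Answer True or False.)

False

|steel mugs on shelf 4| = 3.
|black ceramic mugs| = 2.
The claim requires 3 ≤ 2, which does not hold.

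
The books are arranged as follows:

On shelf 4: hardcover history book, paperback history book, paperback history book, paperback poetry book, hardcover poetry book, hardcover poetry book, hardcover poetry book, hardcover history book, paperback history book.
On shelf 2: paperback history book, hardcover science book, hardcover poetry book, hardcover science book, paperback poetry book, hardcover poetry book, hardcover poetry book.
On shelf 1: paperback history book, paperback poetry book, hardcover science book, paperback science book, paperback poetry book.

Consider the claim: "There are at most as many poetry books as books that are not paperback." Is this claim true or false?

|poetry books| = 10.
|books that are not paperback| = 11.
The claim requires 10 ≤ 11, which holds.

True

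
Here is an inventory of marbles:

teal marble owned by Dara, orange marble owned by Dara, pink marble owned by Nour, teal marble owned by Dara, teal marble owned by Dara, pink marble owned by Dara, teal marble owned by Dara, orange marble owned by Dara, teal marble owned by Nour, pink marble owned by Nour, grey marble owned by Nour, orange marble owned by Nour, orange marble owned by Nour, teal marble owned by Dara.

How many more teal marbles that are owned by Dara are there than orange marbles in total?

1

teal marbles owned by Dara: 5.
orange marbles: 4.
5 − 4 = 1.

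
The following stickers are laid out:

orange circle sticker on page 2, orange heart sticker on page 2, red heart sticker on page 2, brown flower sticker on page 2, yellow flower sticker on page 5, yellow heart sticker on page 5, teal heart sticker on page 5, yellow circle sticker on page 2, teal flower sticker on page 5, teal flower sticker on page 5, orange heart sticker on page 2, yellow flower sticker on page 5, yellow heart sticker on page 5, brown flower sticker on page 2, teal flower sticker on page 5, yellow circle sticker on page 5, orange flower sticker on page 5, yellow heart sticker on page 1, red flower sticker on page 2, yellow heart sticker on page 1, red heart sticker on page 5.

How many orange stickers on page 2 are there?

3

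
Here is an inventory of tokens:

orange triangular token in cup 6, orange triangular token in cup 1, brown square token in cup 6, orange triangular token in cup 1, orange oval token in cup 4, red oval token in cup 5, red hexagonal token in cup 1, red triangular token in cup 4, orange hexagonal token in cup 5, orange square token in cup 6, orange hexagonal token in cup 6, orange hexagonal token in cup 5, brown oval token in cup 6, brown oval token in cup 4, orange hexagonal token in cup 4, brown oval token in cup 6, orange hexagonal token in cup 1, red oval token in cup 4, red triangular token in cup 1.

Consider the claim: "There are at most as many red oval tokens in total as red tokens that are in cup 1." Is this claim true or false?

red oval tokens: 2.
red tokens in cup 1: 2.
The claim requires 2 ≤ 2, which holds.

True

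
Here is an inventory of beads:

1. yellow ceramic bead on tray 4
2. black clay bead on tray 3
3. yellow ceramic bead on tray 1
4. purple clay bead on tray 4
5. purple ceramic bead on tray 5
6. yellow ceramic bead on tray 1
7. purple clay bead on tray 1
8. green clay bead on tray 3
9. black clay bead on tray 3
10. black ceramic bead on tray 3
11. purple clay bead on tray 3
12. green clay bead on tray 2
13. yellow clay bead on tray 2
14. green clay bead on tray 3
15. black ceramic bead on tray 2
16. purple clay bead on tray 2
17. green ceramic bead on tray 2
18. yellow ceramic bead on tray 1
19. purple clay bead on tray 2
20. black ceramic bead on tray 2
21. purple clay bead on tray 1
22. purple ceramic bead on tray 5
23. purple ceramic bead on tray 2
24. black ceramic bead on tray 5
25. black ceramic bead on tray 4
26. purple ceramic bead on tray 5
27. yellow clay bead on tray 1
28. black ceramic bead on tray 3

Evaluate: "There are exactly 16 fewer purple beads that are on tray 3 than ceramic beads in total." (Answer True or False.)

purple beads on tray 3: 1.
ceramic beads: 15.
The claim requires 15 − 1 (= 14) to equal 16, which does not hold.

False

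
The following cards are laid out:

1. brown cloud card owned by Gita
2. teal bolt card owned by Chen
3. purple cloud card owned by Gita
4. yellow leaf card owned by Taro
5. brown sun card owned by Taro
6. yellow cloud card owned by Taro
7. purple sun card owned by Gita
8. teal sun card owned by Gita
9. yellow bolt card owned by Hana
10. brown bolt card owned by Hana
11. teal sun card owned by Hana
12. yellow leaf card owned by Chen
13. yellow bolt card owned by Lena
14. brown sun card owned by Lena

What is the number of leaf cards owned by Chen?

1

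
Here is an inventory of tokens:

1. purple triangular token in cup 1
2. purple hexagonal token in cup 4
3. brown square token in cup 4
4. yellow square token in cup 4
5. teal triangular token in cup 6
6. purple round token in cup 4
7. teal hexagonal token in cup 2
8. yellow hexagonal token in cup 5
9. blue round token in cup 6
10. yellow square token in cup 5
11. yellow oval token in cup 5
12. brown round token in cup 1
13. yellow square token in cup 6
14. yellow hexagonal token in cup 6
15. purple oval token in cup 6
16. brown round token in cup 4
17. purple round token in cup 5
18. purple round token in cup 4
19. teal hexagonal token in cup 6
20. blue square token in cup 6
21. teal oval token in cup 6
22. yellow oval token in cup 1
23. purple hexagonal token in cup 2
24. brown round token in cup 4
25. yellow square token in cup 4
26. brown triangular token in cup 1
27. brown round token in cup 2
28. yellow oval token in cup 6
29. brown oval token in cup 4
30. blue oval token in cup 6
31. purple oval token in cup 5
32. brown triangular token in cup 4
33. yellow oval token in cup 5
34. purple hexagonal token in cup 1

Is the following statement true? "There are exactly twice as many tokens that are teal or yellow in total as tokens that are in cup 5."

False

There are 14 tokens that are teal or yellow.
There are 6 tokens in cup 5.
The claim requires 14 = 2 × 6 = 12, which does not hold.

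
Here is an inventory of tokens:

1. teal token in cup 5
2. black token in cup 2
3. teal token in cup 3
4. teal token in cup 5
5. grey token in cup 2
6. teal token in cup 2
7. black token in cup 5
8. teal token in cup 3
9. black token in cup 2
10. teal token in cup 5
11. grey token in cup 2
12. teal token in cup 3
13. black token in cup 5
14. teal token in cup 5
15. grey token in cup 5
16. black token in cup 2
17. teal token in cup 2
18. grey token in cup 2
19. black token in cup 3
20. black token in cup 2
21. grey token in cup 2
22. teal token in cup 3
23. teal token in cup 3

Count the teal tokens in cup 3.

5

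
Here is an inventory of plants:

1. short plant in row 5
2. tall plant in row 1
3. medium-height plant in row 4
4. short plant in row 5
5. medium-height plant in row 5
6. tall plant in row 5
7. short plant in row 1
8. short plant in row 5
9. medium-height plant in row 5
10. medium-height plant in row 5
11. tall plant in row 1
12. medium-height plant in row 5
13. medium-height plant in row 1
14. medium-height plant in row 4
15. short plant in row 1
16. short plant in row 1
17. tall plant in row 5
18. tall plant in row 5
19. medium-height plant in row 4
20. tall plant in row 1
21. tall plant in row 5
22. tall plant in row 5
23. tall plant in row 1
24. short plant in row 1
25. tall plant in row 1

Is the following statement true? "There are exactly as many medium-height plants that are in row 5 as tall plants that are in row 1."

medium-height plants in row 5: 4.
tall plants in row 1: 5.
The claim requires 4 = 5, which does not hold.

False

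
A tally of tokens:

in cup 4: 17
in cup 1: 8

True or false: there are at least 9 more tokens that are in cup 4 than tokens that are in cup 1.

|tokens in cup 4| = 17.
|tokens in cup 1| = 8.
The claim requires 17 − 8 = 9 ≥ 9, which holds.

True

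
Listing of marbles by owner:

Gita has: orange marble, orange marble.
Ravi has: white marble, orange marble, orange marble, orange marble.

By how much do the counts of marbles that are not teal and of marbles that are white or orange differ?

0

marbles that are not teal: 6. marbles that are white or orange: 6.
|6 − 6| = 6 − 6 = 0.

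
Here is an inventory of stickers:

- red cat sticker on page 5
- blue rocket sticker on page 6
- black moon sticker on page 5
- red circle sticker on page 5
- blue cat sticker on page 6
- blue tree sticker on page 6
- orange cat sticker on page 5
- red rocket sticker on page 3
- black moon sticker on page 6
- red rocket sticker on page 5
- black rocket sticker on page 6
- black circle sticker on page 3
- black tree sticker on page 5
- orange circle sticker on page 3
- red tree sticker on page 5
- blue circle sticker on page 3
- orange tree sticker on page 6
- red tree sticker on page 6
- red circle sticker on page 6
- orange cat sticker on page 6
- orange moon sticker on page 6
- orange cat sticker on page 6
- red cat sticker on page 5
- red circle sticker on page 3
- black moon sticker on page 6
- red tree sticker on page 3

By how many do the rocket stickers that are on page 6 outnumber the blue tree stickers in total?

1

rocket stickers on page 6: 2.
blue tree stickers: 1.
2 − 1 = 1.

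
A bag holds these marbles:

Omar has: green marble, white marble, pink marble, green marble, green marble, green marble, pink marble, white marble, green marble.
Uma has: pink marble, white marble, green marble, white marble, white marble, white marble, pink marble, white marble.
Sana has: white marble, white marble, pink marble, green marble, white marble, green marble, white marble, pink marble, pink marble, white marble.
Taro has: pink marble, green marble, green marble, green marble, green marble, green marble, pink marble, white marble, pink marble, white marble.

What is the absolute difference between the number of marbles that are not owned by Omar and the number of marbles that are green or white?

marbles that are not owned by Omar: 28. marbles that are green or white: 27.
|28 − 27| = 28 − 27 = 1.

1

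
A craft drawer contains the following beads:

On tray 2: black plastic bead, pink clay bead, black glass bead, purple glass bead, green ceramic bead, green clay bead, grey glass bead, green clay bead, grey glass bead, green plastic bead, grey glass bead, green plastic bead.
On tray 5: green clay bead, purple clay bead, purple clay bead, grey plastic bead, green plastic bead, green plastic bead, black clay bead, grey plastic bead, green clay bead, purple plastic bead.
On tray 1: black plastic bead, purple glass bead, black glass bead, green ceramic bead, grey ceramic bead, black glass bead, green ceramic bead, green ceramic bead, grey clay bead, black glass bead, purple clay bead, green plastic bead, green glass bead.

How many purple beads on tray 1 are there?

2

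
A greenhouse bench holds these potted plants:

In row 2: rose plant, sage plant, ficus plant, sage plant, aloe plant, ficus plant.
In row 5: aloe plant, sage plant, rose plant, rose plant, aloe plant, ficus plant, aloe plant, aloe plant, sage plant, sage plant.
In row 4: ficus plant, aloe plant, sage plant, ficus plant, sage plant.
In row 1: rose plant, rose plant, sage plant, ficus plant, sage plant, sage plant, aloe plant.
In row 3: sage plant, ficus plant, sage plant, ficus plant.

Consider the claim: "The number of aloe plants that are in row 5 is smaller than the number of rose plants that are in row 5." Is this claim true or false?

aloe plants in row 5: 4.
rose plants in row 5: 2.
The claim requires 4 < 2, which does not hold.

False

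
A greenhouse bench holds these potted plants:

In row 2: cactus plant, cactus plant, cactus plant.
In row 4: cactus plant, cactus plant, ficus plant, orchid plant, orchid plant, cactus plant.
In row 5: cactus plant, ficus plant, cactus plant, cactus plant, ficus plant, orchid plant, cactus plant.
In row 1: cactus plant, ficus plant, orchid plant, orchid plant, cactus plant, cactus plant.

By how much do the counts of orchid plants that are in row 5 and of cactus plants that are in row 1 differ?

2

orchid plants in row 5: 1. cactus plants in row 1: 3.
|1 − 3| = 3 − 1 = 2.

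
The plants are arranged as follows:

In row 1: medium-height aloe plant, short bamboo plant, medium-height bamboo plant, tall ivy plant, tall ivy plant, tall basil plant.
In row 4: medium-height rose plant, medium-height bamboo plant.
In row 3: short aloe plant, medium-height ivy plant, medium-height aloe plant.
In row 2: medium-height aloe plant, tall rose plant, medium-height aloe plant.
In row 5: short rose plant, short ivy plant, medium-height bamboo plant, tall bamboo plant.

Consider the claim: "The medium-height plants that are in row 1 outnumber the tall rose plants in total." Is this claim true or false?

True

There are 2 medium-height plants in row 1.
There is 1 tall rose plant.
The claim requires 2 > 1, which holds.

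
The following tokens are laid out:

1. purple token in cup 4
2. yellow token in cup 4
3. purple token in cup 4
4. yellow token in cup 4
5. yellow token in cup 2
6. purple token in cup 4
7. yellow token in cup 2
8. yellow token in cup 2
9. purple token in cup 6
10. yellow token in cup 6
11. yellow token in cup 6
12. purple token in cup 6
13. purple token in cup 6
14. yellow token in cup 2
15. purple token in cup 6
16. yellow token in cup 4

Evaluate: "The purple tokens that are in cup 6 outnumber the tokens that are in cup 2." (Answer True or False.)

False

purple tokens in cup 6: 4.
tokens in cup 2: 4.
The claim requires 4 > 4, which does not hold.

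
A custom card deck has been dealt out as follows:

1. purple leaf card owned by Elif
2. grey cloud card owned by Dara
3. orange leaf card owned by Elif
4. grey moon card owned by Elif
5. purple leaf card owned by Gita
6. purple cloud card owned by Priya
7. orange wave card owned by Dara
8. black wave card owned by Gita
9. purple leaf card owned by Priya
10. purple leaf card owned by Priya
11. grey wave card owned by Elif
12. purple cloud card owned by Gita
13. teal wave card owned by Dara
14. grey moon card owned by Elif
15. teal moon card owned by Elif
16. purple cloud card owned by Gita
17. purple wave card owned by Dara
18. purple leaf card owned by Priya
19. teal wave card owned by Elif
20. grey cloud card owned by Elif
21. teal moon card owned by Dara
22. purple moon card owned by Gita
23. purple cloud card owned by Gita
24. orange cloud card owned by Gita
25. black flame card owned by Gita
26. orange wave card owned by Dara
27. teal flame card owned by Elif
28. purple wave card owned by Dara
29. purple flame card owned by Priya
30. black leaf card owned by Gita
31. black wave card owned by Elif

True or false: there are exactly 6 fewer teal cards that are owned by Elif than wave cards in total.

True

|teal cards owned by Elif| = 3.
|wave cards| = 9.
The claim requires 9 − 3 (= 6) to equal 6, which holds.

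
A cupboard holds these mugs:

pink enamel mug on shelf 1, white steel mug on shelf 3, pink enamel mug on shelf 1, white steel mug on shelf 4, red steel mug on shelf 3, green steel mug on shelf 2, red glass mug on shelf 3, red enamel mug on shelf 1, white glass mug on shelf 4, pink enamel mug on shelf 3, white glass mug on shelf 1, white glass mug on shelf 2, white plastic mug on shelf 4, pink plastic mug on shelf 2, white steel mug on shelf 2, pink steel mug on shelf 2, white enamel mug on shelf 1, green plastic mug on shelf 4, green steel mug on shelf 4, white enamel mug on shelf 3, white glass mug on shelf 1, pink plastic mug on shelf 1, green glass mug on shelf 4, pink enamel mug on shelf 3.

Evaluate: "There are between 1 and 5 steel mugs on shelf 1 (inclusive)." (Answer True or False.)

steel mugs on shelf 1: 0.
The claim requires 1 ≤ 0 ≤ 5, which does not hold.

False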